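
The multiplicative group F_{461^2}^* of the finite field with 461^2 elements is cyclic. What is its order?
|F_{461^2}^*| = 212520

F_{461^2} has 461^2 = 212521 elements; its multiplicative group consists of all nonzero elements, so |F_{461^2}^*| = 212521 - 1 = 212520. (It is cyclic since any finite subgroup of the multiplicative group of a field is cyclic.)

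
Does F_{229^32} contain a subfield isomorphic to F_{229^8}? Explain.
Yes: F_{229^8} is a subfield of F_{229^32}

F_{p^m} embeds in F_{p^n} iff m | n (since F_{p^n} is the splitting field of x^(p^n) - x, and F_{p^m} ⊂ F_{p^n} forces p^n to be a power of p^m, i.e. m | n; conversely if m | n then every root of x^(p^m) - x is a root of x^(p^n) - x). Here 8 | 32 (since 32 = 4·8), so F_{229^8} is a subfield of F_{229^32}, and [F_{229^32} : F_{229^8}] = 32/8 = 4.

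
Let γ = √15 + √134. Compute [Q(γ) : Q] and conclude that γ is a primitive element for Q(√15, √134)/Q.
[Q(γ) : Q] = 4 (equivalently, Q(γ) = Q(√15, √134))

Obviously Q(γ) ⊆ Q(√15, √134), and [Q(√15, √134):Q] = 4 (since 15, 134 are distinct squarefree integers > 1 with 2010 not a perfect square). To show equality we compute the minimal polynomial of γ. From γ = √15 + √134: γ^2 = 15 + 2√(2010) + 134 = 149 + 2√(2010), so γ^2 - 149 = 2√(2010); squaring, (γ^2 - 149)^2 = 4·2010, i.e. γ^4 - 298γ^2 + 22201 - 8040 = 0, i.e. γ^4 - 298γ^2 + 14161 = 0. So γ is a root of x^4 - 298x^2 + 14161. This polynomial is irreducible over Q: it has no rational root (each ±√15 ± √134 is irrational), and any factorization into two quadratics over Q would force √(2010) ∈ Q (pairing opposite roots) or √15, √134 ∈ Q (other pairings), all impossible. Hence [Q(γ):Q] = 4 = [Q(√15, √134):Q], so Q(γ) = Q(√15, √134).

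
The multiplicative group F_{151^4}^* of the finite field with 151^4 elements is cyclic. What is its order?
|F_{151^4}^*| = 519885600

F_{151^4} has 151^4 = 519885601 elements; its multiplicative group consists of all nonzero elements, so |F_{151^4}^*| = 519885601 - 1 = 519885600. (It is cyclic since any finite subgroup of the multiplicative group of a field is cyclic.)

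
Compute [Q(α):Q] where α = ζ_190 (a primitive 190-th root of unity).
[Q(α):Q] = 72

The minimal polynomial of ζ_190 over Q is the 190-th cyclotomic polynomial Φ_190(x), which is irreducible over Q and has degree φ(190) = 72. Hence [Q(α):Q] = φ(190) = 72.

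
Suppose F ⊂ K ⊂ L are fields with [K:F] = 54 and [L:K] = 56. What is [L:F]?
[L:F] = 3024

The tower law says that for any tower of field extensions F ⊂ K ⊂ L with finite degrees, [L:F] = [L:K] · [K:F]. Here this gives [L:F] = 56 · 54 = 3024.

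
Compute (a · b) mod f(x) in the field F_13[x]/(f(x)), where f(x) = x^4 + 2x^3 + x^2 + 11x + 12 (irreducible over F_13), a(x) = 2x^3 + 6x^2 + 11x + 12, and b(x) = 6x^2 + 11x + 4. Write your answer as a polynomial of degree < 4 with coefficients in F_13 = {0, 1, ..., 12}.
a · b ≡ 8x^3 + 12x^2 + 9x + 4 (mod f(x))

Multiply in F_13[x]: a(x)·b(x) = (2x^3 + 6x^2 + 11x + 12)·(6x^2 + 11x + 4) = 12x^5 + 6x^4 + 10x^3 + 9x^2 + 7x + 9. This has degree ≥ 4, so divide by f(x) over F_13: 12x^5 + 6x^4 + 10x^3 + 9x^2 + 7x + 9 = (12x + 8)·(x^4 + 2x^3 + x^2 + 11x + 12) + (8x^3 + 12x^2 + 9x + 4). Hence a·b ≡ 8x^3 + 12x^2 + 9x + 4 (mod f). (F_13[x]/(f) is a field with 13^4 = 28561 elements since f is irreducible of degree 4.)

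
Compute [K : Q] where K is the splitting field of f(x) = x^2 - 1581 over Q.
[K : Q] = 2

f(x) = x^2 - 1581 factors as (x - √1581)(x + √1581). The splitting field is K = Q(√1581). Since 1581 is squarefree and > 1, it is not a perfect square, so x^2 - 1581 is irreducible over Q and [Q(√1581) : Q] = 2. Hence [K : Q] = 2.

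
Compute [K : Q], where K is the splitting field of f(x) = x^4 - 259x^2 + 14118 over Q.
[K : Q] = 4

Solving the quadratic in x^2: x^2 = (259 ± √(259^2 - 4·14118))/2 = (259 ± √10609)/2 = (259 ± 103)/2, giving x^2 = 78 or x^2 = 181. So f(x) = (x^2 - 78)(x^2 - 181) and the roots of f are ±√78, ±√181. Hence the splitting field is K = Q(√78, √181). Since 78 and 181 are distinct squarefree integers > 1, their product 14118 is not a perfect square, so √181 ∉ Q(√78). By the tower law [K:Q] = [Q(√78,√181):Q(√78)] · [Q(√78):Q] = 2 · 2 = 4.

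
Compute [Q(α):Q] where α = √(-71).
[Q(α):Q] = 2

[Q(α):Q] equals the degree of the minimal polynomial of α. Here α^2 = -71 and x^2 + 71 is irreducible (d = -71 is squarefree, ≠ 1, hence not a square), so deg(m_α) = 2. Thus [Q(α):Q] = 2.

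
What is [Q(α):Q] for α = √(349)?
[Q(α):Q] = 2

[Q(α):Q] equals the degree of the minimal polynomial of α. Here α^2 = 349 and x^2 - 349 is irreducible (d = 349 is squarefree, ≠ 1, hence not a square), so deg(m_α) = 2. Thus [Q(α):Q] = 2.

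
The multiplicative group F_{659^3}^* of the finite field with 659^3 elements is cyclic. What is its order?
|F_{659^3}^*| = 286191178

F_{659^3} has 659^3 = 286191179 elements; its multiplicative group consists of all nonzero elements, so |F_{659^3}^*| = 286191179 - 1 = 286191178. (It is cyclic since any finite subgroup of the multiplicative group of a field is cyclic.)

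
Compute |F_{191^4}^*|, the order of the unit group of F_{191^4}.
|F_{191^4}^*| = 1330863360

F_{191^4} has 191^4 = 1330863361 elements; its multiplicative group consists of all nonzero elements, so |F_{191^4}^*| = 1330863361 - 1 = 1330863360. (It is cyclic since any finite subgroup of the multiplicative group of a field is cyclic.)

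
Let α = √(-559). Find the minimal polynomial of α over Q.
m_α(x) = x^2 + 559

α satisfies α^2 + 559 = 0, so x^2 + 559 annihilates α. Since d = -559 is squarefree and ≠ 1, it is not a perfect square in Q, so x^2 + 559 has no rational root and is therefore irreducible over Q (a degree-2 polynomial over a field is irreducible iff it has no root). Hence m_α(x) = x^2 + 559.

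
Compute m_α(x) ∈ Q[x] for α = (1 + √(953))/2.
m_α(x) = x^2 - x - 238

From 2α - 1 = √(953), squaring gives (2α - 1)^2 = 953, i.e. 4α^2 - 4α + 1 = 953, so α^2 - α + (1 - 953)/4 = 0. Since 953 ≡ 1 (mod 4), (1 - 953)/4 = -238 ∈ Z. The polynomial x^2 - x - 238 has discriminant 1 - 4·(-238) = 953, which is not a perfect square in Q (d = 953 is squarefree and ≠ 1), so x^2 - x - 238 is irreducible over Q. It is the minimal polynomial of α.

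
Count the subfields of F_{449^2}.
F_{449^2} has 2 subfields

The subfields of F_{p^n} are exactly the fields F_{p^d} for d | n (each is the fixed field of the unique index-d subgroup of Gal(F_{p^n}/F_p) ≅ Z/nZ). The divisors of n = 2 are {1, 2}, giving 2 subfields: F_{449^1}, F_{449^2}.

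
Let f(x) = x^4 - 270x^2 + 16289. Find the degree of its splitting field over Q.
[K : Q] = 4

Solving the quadratic in x^2: x^2 = (270 ± √(270^2 - 4·16289))/2 = (270 ± √7744)/2 = (270 ± 88)/2, giving x^2 = 179 or x^2 = 91. So f(x) = (x^2 - 179)(x^2 - 91) and the roots of f are ±√179, ±√91. Hence the splitting field is K = Q(√179, √91). Since 179 and 91 are distinct squarefree integers > 1, their product 16289 is not a perfect square, so √91 ∉ Q(√179). By the tower law [K:Q] = [Q(√179,√91):Q(√179)] · [Q(√179):Q] = 2 · 2 = 4.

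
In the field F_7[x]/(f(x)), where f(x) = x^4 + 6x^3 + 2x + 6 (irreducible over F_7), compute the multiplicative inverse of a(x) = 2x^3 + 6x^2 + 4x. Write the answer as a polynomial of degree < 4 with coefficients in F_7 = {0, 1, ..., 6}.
a(x)^(-1) ≡ 6x^3 + 3x^2 + 5x + 1 (mod f(x))

Since f is irreducible over F_7, F_7[x]/(f) is a field and a(x) ≠ 0 has an inverse. Apply the extended Euclidean algorithm to f(x) and a(x) in F_7[x]: f(x) = (4x + 5)·a(x) + (3x^2 + 3x + 6);  a(x) = (3x + 6)·(3x^2 + 3x + 6) + (3x + 6);  (3x^2 + 3x + 6) = (x + 6)·(3x + 6) + (5). The last nonzero remainder is the constant 5 = gcd(f, a) in F_7. Back-substituting through the division chain expresses 5 = s(x)·a(x) + t(x)·f(x) with s(x) ≡ 2x^3 + x^2 + 4x + 5 (mod f), so (2x^3 + x^2 + 4x + 5)·a(x) ≡ 5 (mod f). Multiplying by 5^(-1) ≡ 3 in F_7 gives a(x)^(-1) ≡ 3·(2x^3 + x^2 + 4x + 5) ≡ 6x^3 + 3x^2 + 5x + 1 (mod f). Check: (2x^3 + 6x^2 + 4x)·(6x^3 + 3x^2 + 5x + 1) = 5x^6 + 3x^4 + 2x^3 + 5x^2 + 4x ≡ 1 (mod x^4 + 6x^3 + 2x + 6).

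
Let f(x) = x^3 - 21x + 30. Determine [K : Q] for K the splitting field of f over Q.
[K : Q] = 6

By the rational root test, any rational root of the monic integer polynomial f(x) = x^3 - 21x + 30 must be an integer dividing the constant term 30, i.e. one of ±{1, 2, 3, 5, 6, 10, 15, 30}. Evaluating: f(1) = 10, f(-1) = 50, f(2) = -4, f(-2) = 64, f(3) = -6, f(-3) = 66, f(5) = 50, f(-5) = 10, f(6) = 120, f(-6) = -60, f(10) = 820, f(-10) = -760, f(15) = 3090, f(-15) = -3030, f(30) = 26400, f(-30) = -26340; none is 0, so f has no rational root and is therefore irreducible over Q (a cubic with no linear factor over a field is irreducible). For an irreducible cubic, the Galois group is A_3 or S_3 according as the discriminant disc(f) = -4a^3 - 27b^2 = -4·(-21)^3 - 27·(30)^2 = 12744 is or is not a square in Q. Here disc(f) = 12744 is not a perfect square in Q, so the Galois group of f over Q is not contained in A_3 and must be all of S_3. The splitting field has degree |S_3| = 6 over Q, so [K : Q] = 6.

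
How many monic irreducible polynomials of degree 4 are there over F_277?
There are 1471815678 monic irreducible polynomials of degree 4 over F_277

Each element of F_{277^4} that lies in no proper subfield is a root of exactly one monic irreducible of degree 4 over F_277, and each such polynomial has 4 distinct roots in F_{277^4}. By Möbius inversion the count is N_277(4) = (1/4) Σ_{d|4} μ(4/d) · 277^d = (1/4)(μ(4)·277^1 + μ(2)·277^2 + μ(1)·277^4) = 5887262712/4 = 1471815678.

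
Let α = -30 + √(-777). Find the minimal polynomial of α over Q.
m_α(x) = x^2 + 60x + 1677

From α + 30 = √(-777), squaring gives (α + 30)^2 = -777, i.e. α^2 + 60α + 900 = -777, so α^2 + 60α + 1677 = 0. The discriminant of x^2 + 60x + 1677 is (60)^2 - 4·(1677) = 3600 - 6708 = -3108, and 4·(-777) is not a perfect square in Q since -777 is squarefree and ≠ 1. Hence x^2 + 60x + 1677 is irreducible over Q and is the minimal polynomial of α.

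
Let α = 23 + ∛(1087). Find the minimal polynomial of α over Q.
m_α(x) = x^3 - 69x^2 + 1587x - 13254

Set β = α - 23 = ∛(1087), so β^3 = 1087. Then (α - 23)^3 - 1087 = 0, i.e. α is a root of g(x) = (x - 23)^3 - 1087 = x^3 - 69x^2 + 1587x - 13254. Since g(x) = h(x - 23) where h(x) = x^3 - 1087, and h is irreducible over Q (because 1087 is not a perfect cube, so h has no rational root, and a monic cubic with no rational root is irreducible), g is also irreducible (irreducibility is preserved under the substitution x → x - 23). Hence m_α(x) = x^3 - 69x^2 + 1587x - 13254.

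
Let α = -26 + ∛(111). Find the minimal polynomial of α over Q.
m_α(x) = x^3 + 78x^2 + 2028x + 17465

Set β = α + 26 = ∛(111), so β^3 = 111. Then (α + 26)^3 - 111 = 0, i.e. α is a root of g(x) = (x + 26)^3 - 111 = x^3 + 78x^2 + 2028x + 17465. Since g(x) = h(x + 26) where h(x) = x^3 - 111, and h is irreducible over Q (because 111 is not a perfect cube, so h has no rational root, and a monic cubic with no rational root is irreducible), g is also irreducible (irreducibility is preserved under the substitution x → x + 26). Hence m_α(x) = x^3 + 78x^2 + 2028x + 17465.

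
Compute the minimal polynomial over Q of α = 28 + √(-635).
m_α(x) = x^2 - 56x + 1419

From α - 28 = √(-635), squaring gives (α - 28)^2 = -635, i.e. α^2 - 56α + 784 = -635, so α^2 - 56α + 1419 = 0. The discriminant of x^2 - 56x + 1419 is (-56)^2 - 4·(1419) = 3136 - 5676 = -2540, and 4·(-635) is not a perfect square in Q since -635 is squarefree and ≠ 1. Hence x^2 - 56x + 1419 is irreducible over Q and is the minimal polynomial of α.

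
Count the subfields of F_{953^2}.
F_{953^2} has 2 subfields

The subfields of F_{p^n} are exactly the fields F_{p^d} for d | n (each is the fixed field of the unique index-d subgroup of Gal(F_{p^n}/F_p) ≅ Z/nZ). The divisors of n = 2 are {1, 2}, giving 2 subfields: F_{953^1}, F_{953^2}.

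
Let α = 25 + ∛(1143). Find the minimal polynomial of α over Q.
m_α(x) = x^3 - 75x^2 + 1875x - 16768

Set β = α - 25 = ∛(1143), so β^3 = 1143. Then (α - 25)^3 - 1143 = 0, i.e. α is a root of g(x) = (x - 25)^3 - 1143 = x^3 - 75x^2 + 1875x - 16768. Since g(x) = h(x - 25) where h(x) = x^3 - 1143, and h is irreducible over Q (because 1143 is not a perfect cube, so h has no rational root, and a monic cubic with no rational root is irreducible), g is also irreducible (irreducibility is preserved under the substitution x → x - 25). Hence m_α(x) = x^3 - 75x^2 + 1875x - 16768.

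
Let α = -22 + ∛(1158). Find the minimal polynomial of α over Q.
m_α(x) = x^3 + 66x^2 + 1452x + 9490

Set β = α + 22 = ∛(1158), so β^3 = 1158. Then (α + 22)^3 - 1158 = 0, i.e. α is a root of g(x) = (x + 22)^3 - 1158 = x^3 + 66x^2 + 1452x + 9490. Since g(x) = h(x + 22) where h(x) = x^3 - 1158, and h is irreducible over Q (because 1158 is not a perfect cube, so h has no rational root, and a monic cubic with no rational root is irreducible), g is also irreducible (irreducibility is preserved under the substitution x → x + 22). Hence m_α(x) = x^3 + 66x^2 + 1452x + 9490.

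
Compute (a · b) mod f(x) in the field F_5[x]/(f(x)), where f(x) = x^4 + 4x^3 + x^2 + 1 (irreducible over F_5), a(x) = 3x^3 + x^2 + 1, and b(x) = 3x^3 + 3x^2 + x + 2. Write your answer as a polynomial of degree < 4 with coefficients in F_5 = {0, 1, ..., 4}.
a · b ≡ 2x^3 + 3x^2 + 4 (mod f(x))

Multiply in F_5[x]: a(x)·b(x) = (3x^3 + x^2 + 1)·(3x^3 + 3x^2 + x + 2) = 4x^6 + 2x^5 + x^4 + x + 2. This has degree ≥ 4, so divide by f(x) over F_5: 4x^6 + 2x^5 + x^4 + x + 2 = (4x^2 + x + 3)·(x^4 + 4x^3 + x^2 + 1) + (2x^3 + 3x^2 + 4). Hence a·b ≡ 2x^3 + 3x^2 + 4 (mod f). (F_5[x]/(f) is a field with 5^4 = 625 elements since f is irreducible of degree 4.)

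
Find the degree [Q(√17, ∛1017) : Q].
[Q(√17, ∛1017) : Q] = 6

Let L = Q(√17, ∛1017). Since Q(√17) ⊂ L and [Q(√17):Q] = 2, the tower law gives 2 | [L:Q]. Likewise Q(∛1017) ⊂ L with [Q(∛1017):Q] = 3 (because 1017 is not a perfect cube), so 3 | [L:Q]. As gcd(2,3) = 1, [L:Q] is divisible by 6. Conversely L is generated over Q by √17 and ∛1017, so [L:Q] ≤ 2·3 = 6. Therefore [Q(√17, ∛1017) : Q] = 6.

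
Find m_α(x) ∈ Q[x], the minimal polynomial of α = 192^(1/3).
m_α(x) = x^3 - 192

α satisfies α^3 = 192, so x^3 - 192 annihilates α. By the rational root test, a rational root p/q (in lowest terms) of x^3 - 192 would satisfy p^3 = 192 q^3, forcing q = 1 and p^3 = 192; but 192 is not a perfect cube, contradiction. A monic cubic over Q with no rational root is irreducible (any nontrivial factorization would include a linear factor). Hence x^3 - 192 is the minimal polynomial of α, and in particular [Q(α):Q] = 3.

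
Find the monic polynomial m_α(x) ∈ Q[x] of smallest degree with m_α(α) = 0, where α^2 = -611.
m_α(x) = x^2 + 611

α satisfies α^2 + 611 = 0, so x^2 + 611 annihilates α. Since d = -611 is squarefree and ≠ 1, it is not a perfect square in Q, so x^2 + 611 has no rational root and is therefore irreducible over Q (a degree-2 polynomial over a field is irreducible iff it has no root). Hence m_α(x) = x^2 + 611.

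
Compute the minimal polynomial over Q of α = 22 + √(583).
m_α(x) = x^2 - 44x - 99

From α - 22 = √(583), squaring gives (α - 22)^2 = 583, i.e. α^2 - 44α + 484 = 583, so α^2 - 44α - 99 = 0. The discriminant of x^2 - 44x - 99 is (-44)^2 - 4·(-99) = 1936 + 396 = 2332, and 4·(583) is not a perfect square in Q since 583 is squarefree and ≠ 1. Hence x^2 - 44x - 99 is irreducible over Q and is the minimal polynomial of α.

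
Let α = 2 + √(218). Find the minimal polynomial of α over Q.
m_α(x) = x^2 - 4x - 214

From α - 2 = √(218), squaring gives (α - 2)^2 = 218, i.e. α^2 - 4α + 4 = 218, so α^2 - 4α - 214 = 0. The discriminant of x^2 - 4x - 214 is (-4)^2 - 4·(-214) = 16 + 856 = 872, and 4·(218) is not a perfect square in Q since 218 is squarefree and ≠ 1. Hence x^2 - 4x - 214 is irreducible over Q and is the minimal polynomial of α.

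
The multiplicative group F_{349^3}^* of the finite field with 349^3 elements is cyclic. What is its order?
|F_{349^3}^*| = 42508548

F_{349^3} has 349^3 = 42508549 elements; its multiplicative group consists of all nonzero elements, so |F_{349^3}^*| = 42508549 - 1 = 42508548. (It is cyclic since any finite subgroup of the multiplicative group of a field is cyclic.)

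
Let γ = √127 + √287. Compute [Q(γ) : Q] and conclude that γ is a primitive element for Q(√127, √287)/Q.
[Q(γ) : Q] = 4 (equivalently, Q(γ) = Q(√127, √287))

Obviously Q(γ) ⊆ Q(√127, √287), and [Q(√127, √287):Q] = 4 (since 127, 287 are distinct squarefree integers > 1 with 36449 not a perfect square). To show equality we compute the minimal polynomial of γ. From γ = √127 + √287: γ^2 = 127 + 2√(36449) + 287 = 414 + 2√(36449), so γ^2 - 414 = 2√(36449); squaring, (γ^2 - 414)^2 = 4·36449, i.e. γ^4 - 828γ^2 + 171396 - 145796 = 0, i.e. γ^4 - 828γ^2 + 25600 = 0. So γ is a root of x^4 - 828x^2 + 25600. This polynomial is irreducible over Q: it has no rational root (each ±√127 ± √287 is irrational), and any factorization into two quadratics over Q would force √(36449) ∈ Q (pairing opposite roots) or √127, √287 ∈ Q (other pairings), all impossible. Hence [Q(γ):Q] = 4 = [Q(√127, √287):Q], so Q(γ) = Q(√127, √287).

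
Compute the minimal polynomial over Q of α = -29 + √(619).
m_α(x) = x^2 + 58x + 222

From α + 29 = √(619), squaring gives (α + 29)^2 = 619, i.e. α^2 + 58α + 841 = 619, so α^2 + 58α + 222 = 0. The discriminant of x^2 + 58x + 222 is (58)^2 - 4·(222) = 3364 - 888 = 2476, and 4·(619) is not a perfect square in Q since 619 is squarefree and ≠ 1. Hence x^2 + 58x + 222 is irreducible over Q and is the minimal polynomial of α.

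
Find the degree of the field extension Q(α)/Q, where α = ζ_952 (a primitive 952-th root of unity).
[Q(α):Q] = 384

The minimal polynomial of ζ_952 over Q is the 952-th cyclotomic polynomial Φ_952(x), which is irreducible over Q and has degree φ(952) = 384. Hence [Q(α):Q] = φ(952) = 384.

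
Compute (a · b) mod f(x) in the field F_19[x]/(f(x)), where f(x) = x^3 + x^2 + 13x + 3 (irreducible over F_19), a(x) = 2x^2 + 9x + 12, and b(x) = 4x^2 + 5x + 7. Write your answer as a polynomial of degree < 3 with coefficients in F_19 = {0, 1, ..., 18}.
a · b ≡ 3x^2 + 4x + 8 (mod f(x))

Multiply in F_19[x]: a(x)·b(x) = (2x^2 + 9x + 12)·(4x^2 + 5x + 7) = 8x^4 + 8x^3 + 12x^2 + 9x + 8. This has degree ≥ 3, so divide by f(x) over F_19: 8x^4 + 8x^3 + 12x^2 + 9x + 8 = (8x)·(x^3 + x^2 + 13x + 3) + (3x^2 + 4x + 8). Hence a·b ≡ 3x^2 + 4x + 8 (mod f). (F_19[x]/(f) is a field with 19^3 = 6859 elements since f is irreducible of degree 3.)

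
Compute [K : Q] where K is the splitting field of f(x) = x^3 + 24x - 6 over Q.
[K : Q] = 6

By the rational root test, any rational root of the monic integer polynomial f(x) = x^3 + 24x - 6 must be an integer dividing the constant term -6, i.e. one of ±{1, 2, 3, 6}. Evaluating: f(1) = 19, f(-1) = -31, f(2) = 50, f(-2) = -62, f(3) = 93, f(-3) = -105, f(6) = 354, f(-6) = -366; none is 0, so f has no rational root and is therefore irreducible over Q (a cubic with no linear factor over a field is irreducible). For an irreducible cubic, the Galois group is A_3 or S_3 according as the discriminant disc(f) = -4a^3 - 27b^2 = -4·(24)^3 - 27·(-6)^2 = -56268 is or is not a square in Q. Here disc(f) = -56268 is not a perfect square in Q, so the Galois group of f over Q is not contained in A_3 and must be all of S_3. The splitting field has degree |S_3| = 6 over Q, so [K : Q] = 6.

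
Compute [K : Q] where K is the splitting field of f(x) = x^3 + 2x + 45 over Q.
[K : Q] = 6

By the rational root test, any rational root of the monic integer polynomial f(x) = x^3 + 2x + 45 must be an integer dividing the constant term 45, i.e. one of ±{1, 3, 5, 9, 15, 45}. Evaluating: f(1) = 48, f(-1) = 42, f(3) = 78, f(-3) = 12, f(5) = 180, f(-5) = -90, f(9) = 792, f(-9) = -702, f(15) = 3450, f(-15) = -3360, f(45) = 91260, f(-45) = -91170; none is 0, so f has no rational root and is therefore irreducible over Q (a cubic with no linear factor over a field is irreducible). For an irreducible cubic, the Galois group is A_3 or S_3 according as the discriminant disc(f) = -4a^3 - 27b^2 = -4·(2)^3 - 27·(45)^2 = -54707 is or is not a square in Q. Here disc(f) = -54707 is not a perfect square in Q, so the Galois group of f over Q is not contained in A_3 and must be all of S_3. The splitting field has degree |S_3| = 6 over Q, so [K : Q] = 6.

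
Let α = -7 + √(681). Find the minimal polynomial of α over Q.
m_α(x) = x^2 + 14x - 632

From α + 7 = √(681), squaring gives (α + 7)^2 = 681, i.e. α^2 + 14α + 49 = 681, so α^2 + 14α - 632 = 0. The discriminant of x^2 + 14x - 632 is (14)^2 - 4·(-632) = 196 + 2528 = 2724, and 4·(681) is not a perfect square in Q since 681 is squarefree and ≠ 1. Hence x^2 + 14x - 632 is irreducible over Q and is the minimal polynomial of α.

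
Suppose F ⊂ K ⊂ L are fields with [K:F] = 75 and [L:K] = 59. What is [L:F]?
[L:F] = 4425

The tower law says that for any tower of field extensions F ⊂ K ⊂ L with finite degrees, [L:F] = [L:K] · [K:F]. Here this gives [L:F] = 59 · 75 = 4425.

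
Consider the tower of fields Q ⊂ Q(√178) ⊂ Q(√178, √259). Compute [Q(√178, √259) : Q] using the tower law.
[Q(√178, √259) : Q] = 4

[Q(√178):Q] = 2 (min poly x^2 - 178, irreducible since 178 is squarefree > 1). For the top step, suppose √259 ∈ Q(√178), say √259 = c + d√178 with c, d ∈ Q. Squaring: 259 = c^2 + 178d^2 + 2cd√178. Since √178 ∉ Q this forces 2cd = 0. If d = 0 then √259 = c ∈ Q, contradicting 259 squarefree > 1. If c = 0 then 259 = 178d^2, so 178·259 = (178d)^2 is a perfect square in Q — but 178·259 = 46102 is not a perfect square (since 178 and 259 are distinct squarefree integers). Contradiction. Hence √259 ∉ Q(√178), so x^2 - 259 stays irreducible over Q(√178) and [Q(√178, √259) : Q(√178)] = 2. By the tower law, [Q(√178, √259) : Q] = 2 · 2 = 4.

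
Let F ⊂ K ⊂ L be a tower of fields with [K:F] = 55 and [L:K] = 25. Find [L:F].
[L:F] = 1375

The tower law says that for any tower of field extensions F ⊂ K ⊂ L with finite degrees, [L:F] = [L:K] · [K:F]. Here this gives [L:F] = 25 · 55 = 1375.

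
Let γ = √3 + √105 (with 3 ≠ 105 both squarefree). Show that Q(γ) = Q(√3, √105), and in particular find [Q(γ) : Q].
[Q(γ) : Q] = 4 (equivalently, Q(γ) = Q(√3, √105))

Obviously Q(γ) ⊆ Q(√3, √105), and [Q(√3, √105):Q] = 4 (since 3, 105 are distinct squarefree integers > 1 with 315 not a perfect square). To show equality we compute the minimal polynomial of γ. From γ = √3 + √105: γ^2 = 3 + 2√(315) + 105 = 108 + 2√(315), so γ^2 - 108 = 2√(315); squaring, (γ^2 - 108)^2 = 4·315, i.e. γ^4 - 216γ^2 + 11664 - 1260 = 0, i.e. γ^4 - 216γ^2 + 10404 = 0. So γ is a root of x^4 - 216x^2 + 10404. This polynomial is irreducible over Q: it has no rational root (each ±√3 ± √105 is irrational), and any factorization into two quadratics over Q would force √(315) ∈ Q (pairing opposite roots) or √3, √105 ∈ Q (other pairings), all impossible. Hence [Q(γ):Q] = 4 = [Q(√3, √105):Q], so Q(γ) = Q(√3, √105).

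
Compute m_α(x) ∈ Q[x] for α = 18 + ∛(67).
m_α(x) = x^3 - 54x^2 + 972x - 5899

Set β = α - 18 = ∛(67), so β^3 = 67. Then (α - 18)^3 - 67 = 0, i.e. α is a root of g(x) = (x - 18)^3 - 67 = x^3 - 54x^2 + 972x - 5899. Since g(x) = h(x - 18) where h(x) = x^3 - 67, and h is irreducible over Q (because 67 is not a perfect cube, so h has no rational root, and a monic cubic with no rational root is irreducible), g is also irreducible (irreducibility is preserved under the substitution x → x - 18). Hence m_α(x) = x^3 - 54x^2 + 972x - 5899.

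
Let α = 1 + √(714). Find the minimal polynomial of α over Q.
m_α(x) = x^2 - 2x - 713

From α - 1 = √(714), squaring gives (α - 1)^2 = 714, i.e. α^2 - 2α + 1 = 714, so α^2 - 2α - 713 = 0. The discriminant of x^2 - 2x - 713 is (-2)^2 - 4·(-713) = 4 + 2852 = 2856, and 4·(714) is not a perfect square in Q since 714 is squarefree and ≠ 1. Hence x^2 - 2x - 713 is irreducible over Q and is the minimal polynomial of α.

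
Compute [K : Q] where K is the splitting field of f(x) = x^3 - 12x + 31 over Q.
[K : Q] = 6

By the rational root test, any rational root of the monic integer polynomial f(x) = x^3 - 12x + 31 must be an integer dividing the constant term 31, i.e. one of ±{1, 31}. Evaluating: f(1) = 20, f(-1) = 42, f(31) = 29450, f(-31) = -29388; none is 0, so f has no rational root and is therefore irreducible over Q (a cubic with no linear factor over a field is irreducible). For an irreducible cubic, the Galois group is A_3 or S_3 according as the discriminant disc(f) = -4a^3 - 27b^2 = -4·(-12)^3 - 27·(31)^2 = -19035 is or is not a square in Q. Here disc(f) = -19035 is not a perfect square in Q, so the Galois group of f over Q is not contained in A_3 and must be all of S_3. The splitting field has degree |S_3| = 6 over Q, so [K : Q] = 6.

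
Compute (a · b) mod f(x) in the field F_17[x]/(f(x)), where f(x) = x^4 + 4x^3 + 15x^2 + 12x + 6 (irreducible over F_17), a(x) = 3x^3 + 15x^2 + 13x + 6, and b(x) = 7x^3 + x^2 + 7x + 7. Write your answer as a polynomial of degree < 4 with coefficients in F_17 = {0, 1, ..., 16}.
a · b ≡ 8x^3 + 2x^2 + 14x + 12 (mod f(x))

Multiply in F_17[x]: a(x)·b(x) = (3x^3 + 15x^2 + 13x + 6)·(7x^3 + x^2 + 7x + 7) = 4x^6 + 6x^5 + 8x^4 + 11x^3 + 15x^2 + 14x + 8. This has degree ≥ 4, so divide by f(x) over F_17: 4x^6 + 6x^5 + 8x^4 + 11x^3 + 15x^2 + 14x + 8 = (4x^2 + 7x + 5)·(x^4 + 4x^3 + 15x^2 + 12x + 6) + (8x^3 + 2x^2 + 14x + 12). Hence a·b ≡ 8x^3 + 2x^2 + 14x + 12 (mod f). (F_17[x]/(f) is a field with 17^4 = 83521 elements since f is irreducible of degree 4.)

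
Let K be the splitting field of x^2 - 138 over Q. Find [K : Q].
[K : Q] = 2

f(x) = x^2 - 138 factors as (x - √138)(x + √138). The splitting field is K = Q(√138). Since 138 is squarefree and > 1, it is not a perfect square, so x^2 - 138 is irreducible over Q and [Q(√138) : Q] = 2. Hence [K : Q] = 2.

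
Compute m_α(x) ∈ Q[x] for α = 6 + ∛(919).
m_α(x) = x^3 - 18x^2 + 108x - 1135

Set β = α - 6 = ∛(919), so β^3 = 919. Then (α - 6)^3 - 919 = 0, i.e. α is a root of g(x) = (x - 6)^3 - 919 = x^3 - 18x^2 + 108x - 1135. Since g(x) = h(x - 6) where h(x) = x^3 - 919, and h is irreducible over Q (because 919 is not a perfect cube, so h has no rational root, and a monic cubic with no rational root is irreducible), g is also irreducible (irreducibility is preserved under the substitution x → x - 6). Hence m_α(x) = x^3 - 18x^2 + 108x - 1135.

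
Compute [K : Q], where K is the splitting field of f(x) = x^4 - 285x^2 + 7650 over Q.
[K : Q] = 4

Solving the quadratic in x^2: x^2 = (285 ± √(285^2 - 4·7650))/2 = (285 ± √50625)/2 = (285 ± 225)/2, giving x^2 = 255 or x^2 = 30. So f(x) = (x^2 - 255)(x^2 - 30) and the roots of f are ±√255, ±√30. Hence the splitting field is K = Q(√255, √30). Since 255 and 30 are distinct squarefree integers > 1, their product 7650 is not a perfect square, so √30 ∉ Q(√255). By the tower law [K:Q] = [Q(√255,√30):Q(√255)] · [Q(√255):Q] = 2 · 2 = 4.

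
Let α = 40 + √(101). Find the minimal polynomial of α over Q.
m_α(x) = x^2 - 80x + 1499

From α - 40 = √(101), squaring gives (α - 40)^2 = 101, i.e. α^2 - 80α + 1600 = 101, so α^2 - 80α + 1499 = 0. The discriminant of x^2 - 80x + 1499 is (-80)^2 - 4·(1499) = 6400 - 5996 = 404, and 4·(101) is not a perfect square in Q since 101 is squarefree and ≠ 1. Hence x^2 - 80x + 1499 is irreducible over Q and is the minimal polynomial of α.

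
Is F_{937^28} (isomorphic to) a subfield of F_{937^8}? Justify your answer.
No: F_{937^28} is not a subfield of F_{937^8}

F_{p^m} embeds in F_{p^n} iff m | n. Here 28 ∤ 8 (since 8 = 0·28 + 8 with remainder 8 ≠ 0), so F_{937^28} is not a subfield of F_{937^8}. Equivalently: if it were, the tower law would give 28 = [F_{937^28}:F_937] dividing [F_{937^8}:F_937] = 8, contradiction.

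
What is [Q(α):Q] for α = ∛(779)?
[Q(α):Q] = 3

The minimal polynomial of α is x^3 - 779, irreducible over Q since 779 is not a perfect cube (so x^3 - 779 has no rational root). Hence [Q(α):Q] = deg(m_α) = 3.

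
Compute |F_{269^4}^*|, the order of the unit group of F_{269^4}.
|F_{269^4}^*| = 5236114320

F_{269^4} has 269^4 = 5236114321 elements; its multiplicative group consists of all nonzero elements, so |F_{269^4}^*| = 5236114321 - 1 = 5236114320. (It is cyclic since any finite subgroup of the multiplicative group of a field is cyclic.)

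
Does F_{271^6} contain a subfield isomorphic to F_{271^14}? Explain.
No: F_{271^14} is not a subfield of F_{271^6}

F_{p^m} embeds in F_{p^n} iff m | n. Here 14 ∤ 6 (since 6 = 0·14 + 6 with remainder 6 ≠ 0), so F_{271^14} is not a subfield of F_{271^6}. Equivalently: if it were, the tower law would give 14 = [F_{271^14}:F_271] dividing [F_{271^6}:F_271] = 6, contradiction.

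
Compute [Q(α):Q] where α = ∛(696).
[Q(α):Q] = 3

The minimal polynomial of α is x^3 - 696, irreducible over Q since 696 is not a perfect cube (so x^3 - 696 has no rational root). Hence [Q(α):Q] = deg(m_α) = 3.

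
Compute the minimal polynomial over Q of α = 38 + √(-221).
m_α(x) = x^2 - 76x + 1665

From α - 38 = √(-221), squaring gives (α - 38)^2 = -221, i.e. α^2 - 76α + 1444 = -221, so α^2 - 76α + 1665 = 0. The discriminant of x^2 - 76x + 1665 is (-76)^2 - 4·(1665) = 5776 - 6660 = -884, and 4·(-221) is not a perfect square in Q since -221 is squarefree and ≠ 1. Hence x^2 - 76x + 1665 is irreducible over Q and is the minimal polynomial of α.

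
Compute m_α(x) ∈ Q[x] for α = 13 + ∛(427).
m_α(x) = x^3 - 39x^2 + 507x - 2624

Set β = α - 13 = ∛(427), so β^3 = 427. Then (α - 13)^3 - 427 = 0, i.e. α is a root of g(x) = (x - 13)^3 - 427 = x^3 - 39x^2 + 507x - 2624. Since g(x) = h(x - 13) where h(x) = x^3 - 427, and h is irreducible over Q (because 427 is not a perfect cube, so h has no rational root, and a monic cubic with no rational root is irreducible), g is also irreducible (irreducibility is preserved under the substitution x → x - 13). Hence m_α(x) = x^3 - 39x^2 + 507x - 2624.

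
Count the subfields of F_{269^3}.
F_{269^3} has 2 subfields

The subfields of F_{p^n} are exactly the fields F_{p^d} for d | n (each is the fixed field of the unique index-d subgroup of Gal(F_{p^n}/F_p) ≅ Z/nZ). The divisors of n = 3 are {1, 3}, giving 2 subfields: F_{269^1}, F_{269^3}.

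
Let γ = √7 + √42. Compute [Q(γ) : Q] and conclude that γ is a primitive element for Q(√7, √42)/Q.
[Q(γ) : Q] = 4 (equivalently, Q(γ) = Q(√7, √42))

Obviously Q(γ) ⊆ Q(√7, √42), and [Q(√7, √42):Q] = 4 (since 7, 42 are distinct squarefree integers > 1 with 294 not a perfect square). To show equality we compute the minimal polynomial of γ. From γ = √7 + √42: γ^2 = 7 + 2√(294) + 42 = 49 + 2√(294), so γ^2 - 49 = 2√(294); squaring, (γ^2 - 49)^2 = 4·294, i.e. γ^4 - 98γ^2 + 2401 - 1176 = 0, i.e. γ^4 - 98γ^2 + 1225 = 0. So γ is a root of x^4 - 98x^2 + 1225. This polynomial is irreducible over Q: it has no rational root (each ±√7 ± √42 is irrational), and any factorization into two quadratics over Q would force √(294) ∈ Q (pairing opposite roots) or √7, √42 ∈ Q (other pairings), all impossible. Hence [Q(γ):Q] = 4 = [Q(√7, √42):Q], so Q(γ) = Q(√7, √42).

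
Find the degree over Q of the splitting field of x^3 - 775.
[K : Q] = 6

The roots of x^3 - 775 are ∛775, ω∛775, ω^2∛775 where ω = e^(2πi/3) is a primitive cube root of unity, so K = Q(∛775, ω). Now [Q(∛775):Q] = 3 (since 775 is not a perfect cube, x^3 - 775 is irreducible) and [Q(ω):Q] = 2. Both 2 and 3 divide [K:Q], and [K:Q] ≤ 3·2 = 6, so [K:Q] = 6. (Equivalently: Q(∛775) ⊂ R but ω ∉ R, so [K : Q(∛775)] = 2.)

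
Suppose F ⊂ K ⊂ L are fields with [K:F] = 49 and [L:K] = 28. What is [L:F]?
[L:F] = 1372

The tower law says that for any tower of field extensions F ⊂ K ⊂ L with finite degrees, [L:F] = [L:K] · [K:F]. Here this gives [L:F] = 28 · 49 = 1372.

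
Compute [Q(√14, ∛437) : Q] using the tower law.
[Q(√14, ∛437) : Q] = 6

Let L = Q(√14, ∛437). Since Q(√14) ⊂ L and [Q(√14):Q] = 2, the tower law gives 2 | [L:Q]. Likewise Q(∛437) ⊂ L with [Q(∛437):Q] = 3 (because 437 is not a perfect cube), so 3 | [L:Q]. As gcd(2,3) = 1, [L:Q] is divisible by 6. Conversely L is generated over Q by √14 and ∛437, so [L:Q] ≤ 2·3 = 6. Therefore [Q(√14, ∛437) : Q] = 6.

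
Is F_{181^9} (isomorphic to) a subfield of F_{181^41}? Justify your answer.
No: F_{181^9} is not a subfield of F_{181^41}

F_{p^m} embeds in F_{p^n} iff m | n. Here 9 ∤ 41 (since 41 = 4·9 + 5 with remainder 5 ≠ 0), so F_{181^9} is not a subfield of F_{181^41}. Equivalently: if it were, the tower law would give 9 = [F_{181^9}:F_181] dividing [F_{181^41}:F_181] = 41, contradiction.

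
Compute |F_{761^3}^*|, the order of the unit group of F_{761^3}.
|F_{761^3}^*| = 440711080

F_{761^3} has 761^3 = 440711081 elements; its multiplicative group consists of all nonzero elements, so |F_{761^3}^*| = 440711081 - 1 = 440711080. (It is cyclic since any finite subgroup of the multiplicative group of a field is cyclic.)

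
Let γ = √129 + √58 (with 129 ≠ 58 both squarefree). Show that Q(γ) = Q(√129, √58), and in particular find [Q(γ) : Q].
[Q(γ) : Q] = 4 (equivalently, Q(γ) = Q(√129, √58))

Obviously Q(γ) ⊆ Q(√129, √58), and [Q(√129, √58):Q] = 4 (since 129, 58 are distinct squarefree integers > 1 with 7482 not a perfect square). To show equality we compute the minimal polynomial of γ. From γ = √129 + √58: γ^2 = 129 + 2√(7482) + 58 = 187 + 2√(7482), so γ^2 - 187 = 2√(7482); squaring, (γ^2 - 187)^2 = 4·7482, i.e. γ^4 - 374γ^2 + 34969 - 29928 = 0, i.e. γ^4 - 374γ^2 + 5041 = 0. So γ is a root of x^4 - 374x^2 + 5041. This polynomial is irreducible over Q: it has no rational root (each ±√129 ± √58 is irrational), and any factorization into two quadratics over Q would force √(7482) ∈ Q (pairing opposite roots) or √129, √58 ∈ Q (other pairings), all impossible. Hence [Q(γ):Q] = 4 = [Q(√129, √58):Q], so Q(γ) = Q(√129, √58).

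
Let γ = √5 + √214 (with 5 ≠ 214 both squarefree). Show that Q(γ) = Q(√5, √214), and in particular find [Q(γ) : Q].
[Q(γ) : Q] = 4 (equivalently, Q(γ) = Q(√5, √214))

Obviously Q(γ) ⊆ Q(√5, √214), and [Q(√5, √214):Q] = 4 (since 5, 214 are distinct squarefree integers > 1 with 1070 not a perfect square). To show equality we compute the minimal polynomial of γ. From γ = √5 + √214: γ^2 = 5 + 2√(1070) + 214 = 219 + 2√(1070), so γ^2 - 219 = 2√(1070); squaring, (γ^2 - 219)^2 = 4·1070, i.e. γ^4 - 438γ^2 + 47961 - 4280 = 0, i.e. γ^4 - 438γ^2 + 43681 = 0. So γ is a root of x^4 - 438x^2 + 43681. This polynomial is irreducible over Q: it has no rational root (each ±√5 ± √214 is irrational), and any factorization into two quadratics over Q would force √(1070) ∈ Q (pairing opposite roots) or √5, √214 ∈ Q (other pairings), all impossible. Hence [Q(γ):Q] = 4 = [Q(√5, √214):Q], so Q(γ) = Q(√5, √214).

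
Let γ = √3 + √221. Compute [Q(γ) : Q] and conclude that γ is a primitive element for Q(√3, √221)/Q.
[Q(γ) : Q] = 4 (equivalently, Q(γ) = Q(√3, √221))

Obviously Q(γ) ⊆ Q(√3, √221), and [Q(√3, √221):Q] = 4 (since 3, 221 are distinct squarefree integers > 1 with 663 not a perfect square). To show equality we compute the minimal polynomial of γ. From γ = √3 + √221: γ^2 = 3 + 2√(663) + 221 = 224 + 2√(663), so γ^2 - 224 = 2√(663); squaring, (γ^2 - 224)^2 = 4·663, i.e. γ^4 - 448γ^2 + 50176 - 2652 = 0, i.e. γ^4 - 448γ^2 + 47524 = 0. So γ is a root of x^4 - 448x^2 + 47524. This polynomial is irreducible over Q: it has no rational root (each ±√3 ± √221 is irrational), and any factorization into two quadratics over Q would force √(663) ∈ Q (pairing opposite roots) or √3, √221 ∈ Q (other pairings), all impossible. Hence [Q(γ):Q] = 4 = [Q(√3, √221):Q], so Q(γ) = Q(√3, √221).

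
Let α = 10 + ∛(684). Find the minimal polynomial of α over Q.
m_α(x) = x^3 - 30x^2 + 300x - 1684

Set β = α - 10 = ∛(684), so β^3 = 684. Then (α - 10)^3 - 684 = 0, i.e. α is a root of g(x) = (x - 10)^3 - 684 = x^3 - 30x^2 + 300x - 1684. Since g(x) = h(x - 10) where h(x) = x^3 - 684, and h is irreducible over Q (because 684 is not a perfect cube, so h has no rational root, and a monic cubic with no rational root is irreducible), g is also irreducible (irreducibility is preserved under the substitution x → x - 10). Hence m_α(x) = x^3 - 30x^2 + 300x - 1684.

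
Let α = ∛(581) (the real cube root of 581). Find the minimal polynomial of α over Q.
m_α(x) = x^3 - 581

α satisfies α^3 = 581, so x^3 - 581 annihilates α. By the rational root test, a rational root p/q (in lowest terms) of x^3 - 581 would satisfy p^3 = 581 q^3, forcing q = 1 and p^3 = 581; but 581 is not a perfect cube, contradiction. A monic cubic over Q with no rational root is irreducible (any nontrivial factorization would include a linear factor). Hence x^3 - 581 is the minimal polynomial of α, and in particular [Q(α):Q] = 3.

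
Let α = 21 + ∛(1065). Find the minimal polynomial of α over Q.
m_α(x) = x^3 - 63x^2 + 1323x - 10326

Set β = α - 21 = ∛(1065), so β^3 = 1065. Then (α - 21)^3 - 1065 = 0, i.e. α is a root of g(x) = (x - 21)^3 - 1065 = x^3 - 63x^2 + 1323x - 10326. Since g(x) = h(x - 21) where h(x) = x^3 - 1065, and h is irreducible over Q (because 1065 is not a perfect cube, so h has no rational root, and a monic cubic with no rational root is irreducible), g is also irreducible (irreducibility is preserved under the substitution x → x - 21). Hence m_α(x) = x^3 - 63x^2 + 1323x - 10326.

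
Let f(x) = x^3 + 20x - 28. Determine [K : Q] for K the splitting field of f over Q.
[K : Q] = 6

By the rational root test, any rational root of the monic integer polynomial f(x) = x^3 + 20x - 28 must be an integer dividing the constant term -28, i.e. one of ±{1, 2, 4, 7, 14, 28}. Evaluating: f(1) = -7, f(-1) = -49, f(2) = 20, f(-2) = -76, f(4) = 116, f(-4) = -172, f(7) = 455, f(-7) = -511, f(14) = 2996, f(-14) = -3052, f(28) = 22484, f(-28) = -22540; none is 0, so f has no rational root and is therefore irreducible over Q (a cubic with no linear factor over a field is irreducible). For an irreducible cubic, the Galois group is A_3 or S_3 according as the discriminant disc(f) = -4a^3 - 27b^2 = -4·(20)^3 - 27·(-28)^2 = -53168 is or is not a square in Q. Here disc(f) = -53168 is not a perfect square in Q, so the Galois group of f over Q is not contained in A_3 and must be all of S_3. The splitting field has degree |S_3| = 6 over Q, so [K : Q] = 6.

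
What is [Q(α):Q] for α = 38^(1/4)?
[Q(α):Q] = 4

α is a root of x^4 - 38. By Eisenstein's criterion at the prime p = 2 (which divides the constant term 38 but p^2 = 4 does not, since 38 is squarefree), x^4 - 38 is irreducible over Q. Hence [Q(α):Q] = 4.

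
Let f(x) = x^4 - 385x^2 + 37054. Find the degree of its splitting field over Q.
[K : Q] = 4

Solving the quadratic in x^2: x^2 = (385 ± √(385^2 - 4·37054))/2 = (385 ± √9)/2 = (385 ± 3)/2, giving x^2 = 191 or x^2 = 194. So f(x) = (x^2 - 191)(x^2 - 194) and the roots of f are ±√191, ±√194. Hence the splitting field is K = Q(√191, √194). Since 191 and 194 are distinct squarefree integers > 1, their product 37054 is not a perfect square, so √194 ∉ Q(√191). By the tower law [K:Q] = [Q(√191,√194):Q(√191)] · [Q(√191):Q] = 2 · 2 = 4.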